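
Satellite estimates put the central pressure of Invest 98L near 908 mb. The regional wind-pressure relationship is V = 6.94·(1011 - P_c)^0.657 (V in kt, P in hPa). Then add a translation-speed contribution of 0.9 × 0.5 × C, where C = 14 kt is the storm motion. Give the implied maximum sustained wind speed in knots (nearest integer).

152 kt

ΔP = 1011 − 908 = 103 mb.
103^0.657 ≈ 21.010.
V ≈ 6.94 × 21.010 ≈ 145.8 kt.
Translation term: 0.9 × 0.5 × 14 = 6.3 kt.
Corrected V ≈ 152.1 kt → 152 kt.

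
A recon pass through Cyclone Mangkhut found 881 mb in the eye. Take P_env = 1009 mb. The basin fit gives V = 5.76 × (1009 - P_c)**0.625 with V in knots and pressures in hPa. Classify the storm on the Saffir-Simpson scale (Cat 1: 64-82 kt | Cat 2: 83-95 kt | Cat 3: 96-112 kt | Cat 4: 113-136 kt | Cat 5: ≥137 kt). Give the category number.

4

ΔP = 1009 − 881 = 128 mb.
V ≈ 5.76 × 128^0.625 = 5.76 × 20.75 ≈ 120 kt.
120 kt falls in the Category 4 band.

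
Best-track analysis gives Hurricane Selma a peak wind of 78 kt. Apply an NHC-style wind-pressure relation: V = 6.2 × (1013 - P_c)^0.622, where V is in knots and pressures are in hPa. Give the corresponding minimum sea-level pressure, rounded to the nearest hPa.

954 hPa

ΔP = (V / 6.2)^(1/0.622) = (78/6.2)^1.608.
78/6.2 = 12.581; 12.581^1.608 ≈ 58.62 hPa.
P_c = 1013 − 58.62 = 954.38 ≈ 954 hPa.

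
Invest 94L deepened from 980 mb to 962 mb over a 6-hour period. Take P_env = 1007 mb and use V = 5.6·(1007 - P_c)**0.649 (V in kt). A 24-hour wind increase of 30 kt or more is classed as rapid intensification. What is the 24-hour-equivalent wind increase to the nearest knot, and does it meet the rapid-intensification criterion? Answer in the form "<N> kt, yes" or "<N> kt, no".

75 kt, yes

V₁: ΔP = 27, V ≈ 5.6 × 27^0.649 ≈ 47.55 kt.
V₂: ΔP = 45, V ≈ 5.6 × 45^0.649 ≈ 66.24 kt.
ΔV over 6 h = 18.69 kt → 24 h equivalent = 18.69 × 24/6 ≈ 74.76 kt.
75 kt ≥ 30 kt ⇒ rapid intensification.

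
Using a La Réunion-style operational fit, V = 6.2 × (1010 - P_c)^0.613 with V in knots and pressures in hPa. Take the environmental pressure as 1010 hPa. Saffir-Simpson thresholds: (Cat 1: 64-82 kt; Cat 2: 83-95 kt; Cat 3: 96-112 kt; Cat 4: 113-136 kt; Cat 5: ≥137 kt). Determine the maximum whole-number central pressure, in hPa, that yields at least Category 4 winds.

896 hPa

Category 4 begins at V = 113 kt.
Required ΔP = (113/6.2)^(1/0.613) = 18.226^1.631 ≈ 113.92 hPa.
P_c ≤ 1010 − 113.92 = 896.08, so the highest integer P_c is 896 hPa.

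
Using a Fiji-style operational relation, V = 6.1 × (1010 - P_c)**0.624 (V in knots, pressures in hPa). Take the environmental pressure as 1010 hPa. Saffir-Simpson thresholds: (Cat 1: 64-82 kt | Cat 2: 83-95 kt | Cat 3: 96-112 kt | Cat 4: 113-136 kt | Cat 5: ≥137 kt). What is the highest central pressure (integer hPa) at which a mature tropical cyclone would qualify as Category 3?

927 hPa

Category 3 begins at V = 96 kt.
Required ΔP = (96/6.1)^(1/0.624) = 15.738^1.603 ≈ 82.83 hPa.
P_c ≤ 1010 − 82.83 = 927.17, so the highest integer P_c is 927 hPa.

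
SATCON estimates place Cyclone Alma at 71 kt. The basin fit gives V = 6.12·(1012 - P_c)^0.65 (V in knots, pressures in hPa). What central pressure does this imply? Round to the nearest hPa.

ΔP = (V / 6.12)^(1/0.65) = (71/6.12)^1.538.
71/6.12 = 11.601; 11.601^1.538 ≈ 43.42 hPa.
P_c = 1012 − 43.42 = 968.58 ≈ 969 hPa.

969 hPa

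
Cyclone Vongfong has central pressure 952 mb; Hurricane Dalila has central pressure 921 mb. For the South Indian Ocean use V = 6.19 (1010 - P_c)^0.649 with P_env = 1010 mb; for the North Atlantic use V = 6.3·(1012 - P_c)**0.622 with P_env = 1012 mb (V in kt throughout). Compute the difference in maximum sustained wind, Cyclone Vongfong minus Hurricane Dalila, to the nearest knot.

-18 kt

Cyclone Vongfong: ΔP = 58; V ≈ 6.19 × 58^0.649 ≈ 86.33 kt.
Hurricane Dalila: ΔP = 91; V ≈ 6.3 × 91^0.622 ≈ 104.20 kt.
Difference ≈ 86.33 − 104.20 = -17.87 → -18 kt.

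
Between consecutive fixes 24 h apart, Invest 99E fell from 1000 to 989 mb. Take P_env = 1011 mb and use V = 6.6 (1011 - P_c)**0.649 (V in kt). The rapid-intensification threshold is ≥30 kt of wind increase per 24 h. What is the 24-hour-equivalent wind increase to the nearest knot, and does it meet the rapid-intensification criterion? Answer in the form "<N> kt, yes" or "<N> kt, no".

V₁: ΔP = 11, V ≈ 6.6 × 11^0.649 ≈ 31.29 kt.
V₂: ΔP = 22, V ≈ 6.6 × 22^0.649 ≈ 49.07 kt.
ΔV over 24 h = 17.78 kt → 24 h equivalent = 17.78 × 24/24 ≈ 17.78 kt.
18 kt < 30 kt ⇒ not rapid intensification.

18 kt, no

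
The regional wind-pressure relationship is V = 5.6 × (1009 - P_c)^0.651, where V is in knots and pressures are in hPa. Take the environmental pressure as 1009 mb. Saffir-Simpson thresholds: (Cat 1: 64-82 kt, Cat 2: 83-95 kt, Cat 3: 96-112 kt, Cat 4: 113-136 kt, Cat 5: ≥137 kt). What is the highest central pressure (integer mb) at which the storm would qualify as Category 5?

Category 5 begins at V = 137 kt.
Required ΔP = (137/5.6)^(1/0.651) = 24.464^1.536 ≈ 135.81 mb.
P_c ≤ 1009 − 135.81 = 873.19, so the highest integer P_c is 873 mb.

873 mb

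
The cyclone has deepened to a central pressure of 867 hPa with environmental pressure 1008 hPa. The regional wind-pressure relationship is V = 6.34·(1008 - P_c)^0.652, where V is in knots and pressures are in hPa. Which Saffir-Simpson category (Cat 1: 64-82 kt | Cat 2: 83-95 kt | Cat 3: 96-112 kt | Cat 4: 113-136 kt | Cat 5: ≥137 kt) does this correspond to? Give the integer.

ΔP = 1008 − 867 = 141 hPa.
V ≈ 6.34 × 141^0.652 = 6.34 × 25.19 ≈ 160 kt.
160 kt falls in the Category 5 band.

5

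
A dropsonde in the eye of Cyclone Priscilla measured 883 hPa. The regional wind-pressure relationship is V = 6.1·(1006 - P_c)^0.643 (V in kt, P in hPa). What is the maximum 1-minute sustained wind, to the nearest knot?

ΔP = 1006 − 883 = 123 hPa.
123^0.643 ≈ 22.070.
V ≈ 6.1 × 22.070 ≈ 134.6 kt.

135 kt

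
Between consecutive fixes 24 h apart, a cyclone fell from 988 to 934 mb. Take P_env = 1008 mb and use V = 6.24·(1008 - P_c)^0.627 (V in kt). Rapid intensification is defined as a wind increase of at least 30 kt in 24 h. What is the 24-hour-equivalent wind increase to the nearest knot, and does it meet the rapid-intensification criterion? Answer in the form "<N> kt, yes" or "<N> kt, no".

V₁: ΔP = 20, V ≈ 6.24 × 20^0.627 ≈ 40.83 kt.
V₂: ΔP = 74, V ≈ 6.24 × 74^0.627 ≈ 92.72 kt.
ΔV over 24 h = 51.89 kt → 24 h equivalent = 51.89 × 24/24 ≈ 51.89 kt.
52 kt ≥ 30 kt ⇒ rapid intensification.

52 kt, yes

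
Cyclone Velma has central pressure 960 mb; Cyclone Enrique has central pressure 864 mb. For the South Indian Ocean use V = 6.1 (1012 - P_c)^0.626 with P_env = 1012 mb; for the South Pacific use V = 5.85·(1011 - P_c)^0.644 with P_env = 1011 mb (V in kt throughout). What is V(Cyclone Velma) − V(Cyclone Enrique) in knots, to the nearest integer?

Cyclone Velma: ΔP = 52; V ≈ 6.1 × 52^0.626 ≈ 72.37 kt.
Cyclone Enrique: ΔP = 147; V ≈ 5.85 × 147^0.644 ≈ 145.52 kt.
Difference ≈ 72.37 − 145.52 = -73.15 → -73 kt.

-73 kt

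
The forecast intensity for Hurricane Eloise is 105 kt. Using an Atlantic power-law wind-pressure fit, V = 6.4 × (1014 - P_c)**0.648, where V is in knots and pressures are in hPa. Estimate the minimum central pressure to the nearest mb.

939 mb

ΔP = (V / 6.4)^(1/0.648) = (105/6.4)^1.543.
105/6.4 = 16.406; 16.406^1.543 ≈ 74.99 mb.
P_c = 1014 − 74.99 = 939.01 ≈ 939 mb.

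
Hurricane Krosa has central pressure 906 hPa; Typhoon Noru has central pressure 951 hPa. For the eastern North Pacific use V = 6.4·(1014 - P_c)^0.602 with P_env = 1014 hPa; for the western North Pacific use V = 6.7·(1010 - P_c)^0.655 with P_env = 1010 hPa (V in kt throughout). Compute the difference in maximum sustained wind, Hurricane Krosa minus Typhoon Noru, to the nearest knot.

Hurricane Krosa: ΔP = 108; V ≈ 6.4 × 108^0.602 ≈ 107.23 kt.
Typhoon Noru: ΔP = 59; V ≈ 6.7 × 59^0.655 ≈ 96.82 kt.
Difference ≈ 107.23 − 96.82 = 10.41 → 10 kt.

10 kt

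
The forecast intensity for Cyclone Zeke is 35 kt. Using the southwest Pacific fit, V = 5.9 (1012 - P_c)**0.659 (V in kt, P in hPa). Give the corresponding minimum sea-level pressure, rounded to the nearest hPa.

997 hPa

ΔP = (V / 5.9)^(1/0.659) = (35/5.9)^1.517.
35/5.9 = 5.932; 5.932^1.517 ≈ 14.90 hPa.
P_c = 1012 − 14.90 = 997.10 ≈ 997 hPa.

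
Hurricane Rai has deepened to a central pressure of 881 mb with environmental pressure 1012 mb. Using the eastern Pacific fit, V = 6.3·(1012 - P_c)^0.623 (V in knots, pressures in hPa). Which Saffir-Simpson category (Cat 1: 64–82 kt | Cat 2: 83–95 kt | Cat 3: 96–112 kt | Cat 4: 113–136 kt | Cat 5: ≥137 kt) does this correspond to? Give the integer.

4

ΔP = 1012 − 881 = 131 mb.
V ≈ 6.3 × 131^0.623 = 6.3 × 20.85 ≈ 131 kt.
131 kt falls in the Category 4 band.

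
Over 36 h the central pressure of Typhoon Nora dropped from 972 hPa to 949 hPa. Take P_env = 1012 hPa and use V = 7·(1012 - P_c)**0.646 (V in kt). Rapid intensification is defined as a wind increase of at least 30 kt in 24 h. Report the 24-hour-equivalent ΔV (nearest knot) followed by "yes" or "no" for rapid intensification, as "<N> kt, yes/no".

V₁: ΔP = 40, V ≈ 7 × 40^0.646 ≈ 75.86 kt.
V₂: ΔP = 63, V ≈ 7 × 63^0.646 ≈ 101.74 kt.
ΔV over 36 h = 25.88 kt → 24 h equivalent = 25.88 × 24/36 ≈ 17.25 kt.
17 kt < 30 kt ⇒ not rapid intensification.

17 kt, no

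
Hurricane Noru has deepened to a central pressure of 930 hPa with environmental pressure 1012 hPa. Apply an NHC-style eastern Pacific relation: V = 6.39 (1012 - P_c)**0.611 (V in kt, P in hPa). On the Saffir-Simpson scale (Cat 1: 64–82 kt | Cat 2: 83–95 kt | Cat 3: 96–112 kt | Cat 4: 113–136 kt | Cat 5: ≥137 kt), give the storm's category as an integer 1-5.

2

ΔP = 1012 − 930 = 82 hPa.
V ≈ 6.39 × 82^0.611 = 6.39 × 14.77 ≈ 94 kt.
94 kt falls in the Category 2 band.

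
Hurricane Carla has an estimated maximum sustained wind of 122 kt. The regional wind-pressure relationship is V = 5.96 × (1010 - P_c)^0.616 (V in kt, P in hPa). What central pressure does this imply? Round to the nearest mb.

876 mb

ΔP = (V / 5.96)^(1/0.616) = (122/5.96)^1.623.
122/5.96 = 20.470; 20.470^1.623 ≈ 134.41 mb.
P_c = 1010 − 134.41 = 875.59 ≈ 876 mb.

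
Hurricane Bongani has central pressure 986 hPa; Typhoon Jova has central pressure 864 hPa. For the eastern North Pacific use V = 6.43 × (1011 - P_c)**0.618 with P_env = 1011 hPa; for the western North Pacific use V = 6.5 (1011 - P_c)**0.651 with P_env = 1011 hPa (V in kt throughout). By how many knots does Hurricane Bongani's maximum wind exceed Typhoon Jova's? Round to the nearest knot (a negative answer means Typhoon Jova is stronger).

Hurricane Bongani: ΔP = 25; V ≈ 6.43 × 25^0.618 ≈ 47.00 kt.
Typhoon Jova: ΔP = 147; V ≈ 6.5 × 147^0.651 ≈ 167.43 kt.
Difference ≈ 47.00 − 167.43 = -120.43 → -120 kt.

-120 kt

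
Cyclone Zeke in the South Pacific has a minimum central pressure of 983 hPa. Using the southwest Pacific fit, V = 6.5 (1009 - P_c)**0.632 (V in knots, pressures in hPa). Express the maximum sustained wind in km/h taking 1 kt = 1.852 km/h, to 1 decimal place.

94.4 km/h

ΔP = 1009 − 983 = 26 hPa.
V ≈ 6.5 × 26^0.632 = 6.5 × 7.839 ≈ 50.954 kt.
50.954 × 1.852 ≈ 94.37 km/h → 94.4 km/h.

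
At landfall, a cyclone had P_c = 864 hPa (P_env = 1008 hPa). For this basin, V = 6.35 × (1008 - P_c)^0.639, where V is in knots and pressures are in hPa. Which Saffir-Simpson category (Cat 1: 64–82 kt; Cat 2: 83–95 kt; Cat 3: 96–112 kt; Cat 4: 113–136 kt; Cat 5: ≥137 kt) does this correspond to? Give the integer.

ΔP = 1008 − 864 = 144 hPa.
V ≈ 6.35 × 144^0.639 = 6.35 × 23.94 ≈ 152 kt.
152 kt falls in the Category 5 band.

5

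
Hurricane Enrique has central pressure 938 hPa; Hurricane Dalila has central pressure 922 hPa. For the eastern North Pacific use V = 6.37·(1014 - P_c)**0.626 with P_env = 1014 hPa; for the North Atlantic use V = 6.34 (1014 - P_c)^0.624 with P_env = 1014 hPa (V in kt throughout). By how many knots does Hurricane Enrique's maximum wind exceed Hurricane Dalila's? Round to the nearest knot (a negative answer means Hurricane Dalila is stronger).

-11 kt

Hurricane Enrique: ΔP = 76; V ≈ 6.37 × 76^0.626 ≈ 95.84 kt.
Hurricane Dalila: ΔP = 92; V ≈ 6.34 × 92^0.624 ≈ 106.54 kt.
Difference ≈ 95.84 − 106.54 = -10.70 → -11 kt.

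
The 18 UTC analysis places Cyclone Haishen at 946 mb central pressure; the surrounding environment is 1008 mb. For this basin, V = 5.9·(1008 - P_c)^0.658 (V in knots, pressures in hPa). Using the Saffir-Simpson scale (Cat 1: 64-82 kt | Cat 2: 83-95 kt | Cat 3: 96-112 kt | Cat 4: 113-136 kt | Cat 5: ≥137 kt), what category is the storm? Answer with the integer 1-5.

ΔP = 1008 − 946 = 62 mb.
V ≈ 5.9 × 62^0.658 = 5.9 × 15.11 ≈ 89 kt.
89 kt falls in the Category 2 band.

2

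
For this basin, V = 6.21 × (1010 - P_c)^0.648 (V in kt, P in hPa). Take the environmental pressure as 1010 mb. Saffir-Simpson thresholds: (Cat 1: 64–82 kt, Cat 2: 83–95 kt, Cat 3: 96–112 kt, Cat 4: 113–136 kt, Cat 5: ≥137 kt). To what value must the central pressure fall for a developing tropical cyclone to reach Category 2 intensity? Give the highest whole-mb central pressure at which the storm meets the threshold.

Category 2 begins at V = 83 kt.
Required ΔP = (83/6.21)^(1/0.648) = 13.366^1.543 ≈ 54.66 mb.
P_c ≤ 1010 − 54.66 = 955.34, so the highest integer P_c is 955 mb.

955 mb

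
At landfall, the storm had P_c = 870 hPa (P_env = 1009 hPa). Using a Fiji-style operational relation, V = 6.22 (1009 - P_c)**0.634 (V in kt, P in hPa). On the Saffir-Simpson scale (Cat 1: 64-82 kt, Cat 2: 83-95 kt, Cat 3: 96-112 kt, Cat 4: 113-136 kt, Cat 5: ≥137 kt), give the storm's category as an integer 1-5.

5

ΔP = 1009 − 870 = 139 hPa.
V ≈ 6.22 × 139^0.634 = 6.22 × 22.84 ≈ 142 kt.
142 kt falls in the Category 5 band.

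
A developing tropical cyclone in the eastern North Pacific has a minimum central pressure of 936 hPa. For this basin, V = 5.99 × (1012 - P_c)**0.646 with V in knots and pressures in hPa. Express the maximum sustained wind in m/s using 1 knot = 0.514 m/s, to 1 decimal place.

50.5 m/s

ΔP = 1012 − 936 = 76 hPa.
V ≈ 5.99 × 76^0.646 = 5.99 × 16.406 ≈ 98.273 kt.
98.273 × 0.514 ≈ 50.51 m/s → 50.5 m/s.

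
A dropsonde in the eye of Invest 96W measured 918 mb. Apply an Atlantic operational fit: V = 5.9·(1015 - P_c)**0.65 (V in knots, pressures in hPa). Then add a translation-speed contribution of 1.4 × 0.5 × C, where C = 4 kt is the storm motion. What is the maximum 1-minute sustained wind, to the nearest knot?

118 kt

ΔP = 1015 − 918 = 97 mb.
97^0.65 ≈ 19.561.
V ≈ 5.9 × 19.561 ≈ 115.4 kt.
Translation term: 1.4 × 0.5 × 4 = 2.8 kt.
Corrected V ≈ 118.2 kt → 118 kt.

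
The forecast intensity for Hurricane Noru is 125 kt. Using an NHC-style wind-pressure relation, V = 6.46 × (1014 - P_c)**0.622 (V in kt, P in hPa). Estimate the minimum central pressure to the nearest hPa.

897 hPa

ΔP = (V / 6.46)^(1/0.622) = (125/6.46)^1.608.
125/6.46 = 19.350; 19.350^1.608 ≈ 117.12 hPa.
P_c = 1014 − 117.12 = 896.88 ≈ 897 hPa.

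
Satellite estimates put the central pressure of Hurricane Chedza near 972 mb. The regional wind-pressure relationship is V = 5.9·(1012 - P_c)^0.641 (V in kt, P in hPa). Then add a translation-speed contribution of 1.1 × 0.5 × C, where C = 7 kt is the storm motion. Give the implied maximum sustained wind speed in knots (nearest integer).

67 kt

ΔP = 1012 − 972 = 40 mb.
40^0.641 ≈ 10.639.
V ≈ 5.9 × 10.639 ≈ 62.8 kt.
Translation term: 1.1 × 0.5 × 7 = 3.85 kt.
Corrected V ≈ 66.65 kt → 67 kt.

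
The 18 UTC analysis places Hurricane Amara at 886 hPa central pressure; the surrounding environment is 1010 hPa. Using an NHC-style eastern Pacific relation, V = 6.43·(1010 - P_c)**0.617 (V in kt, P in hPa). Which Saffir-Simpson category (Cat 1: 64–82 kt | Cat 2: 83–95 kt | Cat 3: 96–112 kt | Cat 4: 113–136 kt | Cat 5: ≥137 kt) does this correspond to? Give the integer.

ΔP = 1010 − 886 = 124 hPa.
V ≈ 6.43 × 124^0.617 = 6.43 × 19.57 ≈ 126 kt.
126 kt falls in the Category 4 band.

4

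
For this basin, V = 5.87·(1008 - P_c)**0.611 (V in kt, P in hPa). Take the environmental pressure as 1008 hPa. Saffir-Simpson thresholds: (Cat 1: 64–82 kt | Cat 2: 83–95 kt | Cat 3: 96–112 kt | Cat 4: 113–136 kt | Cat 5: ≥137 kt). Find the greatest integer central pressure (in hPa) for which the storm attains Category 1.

958 hPa

Category 1 begins at V = 64 kt.
Required ΔP = (64/5.87)^(1/0.611) = 10.903^1.637 ≈ 49.90 hPa.
P_c ≤ 1008 − 49.90 = 958.10, so the highest integer P_c is 958 hPa.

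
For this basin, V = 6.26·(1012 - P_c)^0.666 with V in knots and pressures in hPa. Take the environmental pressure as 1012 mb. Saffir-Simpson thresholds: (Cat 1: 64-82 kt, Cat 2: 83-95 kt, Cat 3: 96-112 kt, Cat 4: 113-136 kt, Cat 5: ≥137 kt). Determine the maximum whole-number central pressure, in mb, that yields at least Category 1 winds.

979 mb

Category 1 begins at V = 64 kt.
Required ΔP = (64/6.26)^(1/0.666) = 10.224^1.502 ≈ 32.80 mb.
P_c ≤ 1012 − 32.80 = 979.20, so the highest integer P_c is 979 mb.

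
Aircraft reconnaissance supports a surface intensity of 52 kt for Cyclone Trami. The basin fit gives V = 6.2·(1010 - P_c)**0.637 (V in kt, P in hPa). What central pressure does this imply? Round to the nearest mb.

ΔP = (V / 6.2)^(1/0.637) = (52/6.2)^1.570.
52/6.2 = 8.387; 8.387^1.570 ≈ 28.18 mb.
P_c = 1010 − 28.18 = 981.82 ≈ 982 mb.

982 mb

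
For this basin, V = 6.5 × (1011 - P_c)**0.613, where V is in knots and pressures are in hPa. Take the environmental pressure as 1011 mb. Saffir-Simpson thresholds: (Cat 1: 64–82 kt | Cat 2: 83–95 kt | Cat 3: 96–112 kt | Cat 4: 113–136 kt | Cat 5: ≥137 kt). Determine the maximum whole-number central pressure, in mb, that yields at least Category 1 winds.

969 mb

Category 1 begins at V = 64 kt.
Required ΔP = (64/6.5)^(1/0.613) = 9.846^1.631 ≈ 41.72 mb.
P_c ≤ 1011 − 41.72 = 969.28, so the highest integer P_c is 969 mb.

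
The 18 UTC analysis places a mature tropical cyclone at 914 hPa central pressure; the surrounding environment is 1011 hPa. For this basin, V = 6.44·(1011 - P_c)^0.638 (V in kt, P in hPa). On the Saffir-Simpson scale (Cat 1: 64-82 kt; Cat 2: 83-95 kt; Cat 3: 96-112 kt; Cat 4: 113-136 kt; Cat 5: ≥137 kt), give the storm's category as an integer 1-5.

4

ΔP = 1011 − 914 = 97 hPa.
V ≈ 6.44 × 97^0.638 = 6.44 × 18.52 ≈ 119 kt.
119 kt falls in the Category 4 band.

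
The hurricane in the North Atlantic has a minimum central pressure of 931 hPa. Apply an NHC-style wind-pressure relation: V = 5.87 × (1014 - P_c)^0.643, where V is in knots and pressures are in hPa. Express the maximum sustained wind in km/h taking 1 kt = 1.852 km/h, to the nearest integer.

186 km/h

ΔP = 1014 − 931 = 83 hPa.
V ≈ 5.87 × 83^0.643 = 5.87 × 17.138 ≈ 100.602 kt.
100.602 × 1.852 ≈ 186.31 km/h → 186 km/h.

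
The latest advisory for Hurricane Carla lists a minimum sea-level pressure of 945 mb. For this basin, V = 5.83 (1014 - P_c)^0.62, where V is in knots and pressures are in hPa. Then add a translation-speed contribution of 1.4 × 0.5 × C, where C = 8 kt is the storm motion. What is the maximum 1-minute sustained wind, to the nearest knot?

ΔP = 1014 − 945 = 69 mb.
69^0.62 ≈ 13.807.
V ≈ 5.83 × 13.807 ≈ 80.5 kt.
Translation term: 1.4 × 0.5 × 8 = 5.6 kt.
Corrected V ≈ 86.1 kt → 86 kt.

86 kt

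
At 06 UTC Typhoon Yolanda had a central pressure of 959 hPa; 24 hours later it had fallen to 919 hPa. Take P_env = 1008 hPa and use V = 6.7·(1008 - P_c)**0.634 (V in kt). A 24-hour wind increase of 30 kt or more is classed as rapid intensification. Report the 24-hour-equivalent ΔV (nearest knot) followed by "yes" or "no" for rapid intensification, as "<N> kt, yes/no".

36 kt, yes

V₁: ΔP = 49, V ≈ 6.7 × 49^0.634 ≈ 79.01 kt.
V₂: ΔP = 89, V ≈ 6.7 × 89^0.634 ≈ 115.34 kt.
ΔV over 24 h = 36.33 kt → 24 h equivalent = 36.33 × 24/24 ≈ 36.33 kt.
36 kt ≥ 30 kt ⇒ rapid intensification.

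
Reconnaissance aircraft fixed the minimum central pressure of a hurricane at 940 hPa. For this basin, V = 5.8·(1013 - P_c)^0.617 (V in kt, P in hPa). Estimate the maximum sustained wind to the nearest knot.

ΔP = 1013 − 940 = 73 hPa.
73^0.617 ≈ 14.115.
V ≈ 5.8 × 14.115 ≈ 81.9 kt.

82 kt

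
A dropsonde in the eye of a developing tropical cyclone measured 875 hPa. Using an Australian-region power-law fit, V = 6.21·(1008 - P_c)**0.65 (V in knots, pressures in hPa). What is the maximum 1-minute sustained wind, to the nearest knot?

ΔP = 1008 − 875 = 133 hPa.
133^0.65 ≈ 24.016.
V ≈ 6.21 × 24.016 ≈ 149.1 kt.

149 kt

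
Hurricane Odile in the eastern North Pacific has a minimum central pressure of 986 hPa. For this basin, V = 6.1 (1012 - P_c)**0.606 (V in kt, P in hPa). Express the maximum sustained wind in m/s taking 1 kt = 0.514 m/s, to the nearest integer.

23 m/s

ΔP = 1012 − 986 = 26 hPa.
V ≈ 6.1 × 26^0.606 = 6.1 × 7.202 ≈ 43.934 kt.
43.934 × 0.514 ≈ 22.58 m/s → 23 m/s.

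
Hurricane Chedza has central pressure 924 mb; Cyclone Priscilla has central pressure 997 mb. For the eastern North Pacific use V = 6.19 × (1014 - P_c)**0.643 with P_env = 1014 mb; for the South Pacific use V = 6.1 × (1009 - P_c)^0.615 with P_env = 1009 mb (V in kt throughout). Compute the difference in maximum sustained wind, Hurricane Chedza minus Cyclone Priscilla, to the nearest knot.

Hurricane Chedza: ΔP = 90; V ≈ 6.19 × 90^0.643 ≈ 111.76 kt.
Cyclone Priscilla: ΔP = 12; V ≈ 6.1 × 12^0.615 ≈ 28.12 kt.
Difference ≈ 111.76 − 28.12 = 83.64 → 84 kt.

84 kt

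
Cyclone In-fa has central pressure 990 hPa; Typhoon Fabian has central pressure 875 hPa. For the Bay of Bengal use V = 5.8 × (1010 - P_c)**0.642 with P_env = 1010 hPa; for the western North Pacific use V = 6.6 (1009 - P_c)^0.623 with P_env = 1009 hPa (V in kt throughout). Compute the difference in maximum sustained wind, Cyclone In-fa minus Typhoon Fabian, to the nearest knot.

-100 kt

Cyclone In-fa: ΔP = 20; V ≈ 5.8 × 20^0.642 ≈ 39.69 kt.
Typhoon Fabian: ΔP = 134; V ≈ 6.6 × 134^0.623 ≈ 139.55 kt.
Difference ≈ 39.69 − 139.55 = -99.86 → -100 kt.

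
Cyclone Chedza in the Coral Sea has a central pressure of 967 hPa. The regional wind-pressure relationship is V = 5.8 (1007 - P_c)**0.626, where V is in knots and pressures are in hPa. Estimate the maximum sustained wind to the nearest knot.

ΔP = 1007 − 967 = 40 hPa.
40^0.626 ≈ 10.067.
V ≈ 5.8 × 10.067 ≈ 58.4 kt.

58 kt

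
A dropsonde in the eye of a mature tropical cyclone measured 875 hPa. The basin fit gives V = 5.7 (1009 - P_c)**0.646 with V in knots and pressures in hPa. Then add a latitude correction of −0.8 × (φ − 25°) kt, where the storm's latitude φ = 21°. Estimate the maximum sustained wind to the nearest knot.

ΔP = 1009 − 875 = 134 hPa.
134^0.646 ≈ 23.665.
V ≈ 5.7 × 23.665 ≈ 134.9 kt.
Latitude correction: −0.8 × (21 − 25) = 3.2 kt.
Corrected V ≈ 138.1 kt → 138 kt.

138 kt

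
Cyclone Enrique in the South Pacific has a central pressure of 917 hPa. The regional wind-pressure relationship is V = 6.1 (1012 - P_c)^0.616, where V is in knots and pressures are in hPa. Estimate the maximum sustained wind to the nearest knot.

ΔP = 1012 − 917 = 95 hPa.
95^0.616 ≈ 16.530.
V ≈ 6.1 × 16.530 ≈ 100.8 kt.

101 kt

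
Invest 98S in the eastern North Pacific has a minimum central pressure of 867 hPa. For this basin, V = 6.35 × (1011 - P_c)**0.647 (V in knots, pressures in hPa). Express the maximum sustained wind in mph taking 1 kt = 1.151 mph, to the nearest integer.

ΔP = 1011 − 867 = 144 hPa.
V ≈ 6.35 × 144^0.647 = 6.35 × 24.915 ≈ 158.210 kt.
158.210 × 1.151 ≈ 182.10 mph → 182 mph.

182 mph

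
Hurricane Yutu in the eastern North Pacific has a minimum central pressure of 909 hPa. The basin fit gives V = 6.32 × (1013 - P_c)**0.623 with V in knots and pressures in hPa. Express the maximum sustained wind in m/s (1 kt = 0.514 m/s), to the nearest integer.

ΔP = 1013 − 909 = 104 hPa.
V ≈ 6.32 × 104^0.623 = 6.32 × 18.056 ≈ 114.111 kt.
114.111 × 0.514 ≈ 58.65 m/s → 59 m/s.

59 m/s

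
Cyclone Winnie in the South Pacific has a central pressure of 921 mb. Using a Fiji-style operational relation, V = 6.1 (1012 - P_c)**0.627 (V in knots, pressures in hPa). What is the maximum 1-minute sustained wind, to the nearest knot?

103 kt

ΔP = 1012 − 921 = 91 mb.
91^0.627 ≈ 16.917.
V ≈ 6.1 × 16.917 ≈ 103.2 kt.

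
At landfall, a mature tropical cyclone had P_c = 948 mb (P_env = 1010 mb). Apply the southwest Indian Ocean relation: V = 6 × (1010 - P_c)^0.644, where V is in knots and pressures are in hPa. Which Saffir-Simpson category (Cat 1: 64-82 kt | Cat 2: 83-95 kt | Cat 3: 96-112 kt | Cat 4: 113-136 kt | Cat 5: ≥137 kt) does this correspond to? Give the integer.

2

ΔP = 1010 − 948 = 62 mb.
V ≈ 6 × 62^0.644 = 6 × 14.27 ≈ 86 kt.
86 kt falls in the Category 2 band.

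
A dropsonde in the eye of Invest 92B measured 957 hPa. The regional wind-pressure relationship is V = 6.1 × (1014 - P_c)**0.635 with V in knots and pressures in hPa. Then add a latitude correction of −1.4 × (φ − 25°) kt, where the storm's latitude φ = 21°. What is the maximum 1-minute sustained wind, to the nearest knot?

85 kt

ΔP = 1014 − 957 = 57 hPa.
57^0.635 ≈ 13.031.
V ≈ 6.1 × 13.031 ≈ 79.5 kt.
Latitude correction: −1.4 × (21 − 25) = 5.6 kt.
Corrected V ≈ 85.1 kt → 85 kt.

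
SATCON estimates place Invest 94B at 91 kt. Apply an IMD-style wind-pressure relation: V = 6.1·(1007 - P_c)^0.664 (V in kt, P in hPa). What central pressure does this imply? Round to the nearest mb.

ΔP = (V / 6.1)^(1/0.664) = (91/6.1)^1.506.
91/6.1 = 14.918; 14.918^1.506 ≈ 58.56 mb.
P_c = 1007 − 58.56 = 948.44 ≈ 948 mb.

948 mb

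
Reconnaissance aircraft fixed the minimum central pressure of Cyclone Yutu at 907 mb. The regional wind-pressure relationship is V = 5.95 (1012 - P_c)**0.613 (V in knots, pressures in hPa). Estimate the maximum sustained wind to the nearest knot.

103 kt

ΔP = 1012 − 907 = 105 mb.
105^0.613 ≈ 17.338.
V ≈ 5.95 × 17.338 ≈ 103.2 kt.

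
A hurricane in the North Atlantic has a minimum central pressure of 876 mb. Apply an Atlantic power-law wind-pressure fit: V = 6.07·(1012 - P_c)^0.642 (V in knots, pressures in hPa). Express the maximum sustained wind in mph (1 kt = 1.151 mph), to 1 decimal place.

163.7 mph

ΔP = 1012 − 876 = 136 mb.
V ≈ 6.07 × 136^0.642 = 6.07 × 23.428 ≈ 142.207 kt.
142.207 × 1.151 ≈ 163.68 mph → 163.7 mph.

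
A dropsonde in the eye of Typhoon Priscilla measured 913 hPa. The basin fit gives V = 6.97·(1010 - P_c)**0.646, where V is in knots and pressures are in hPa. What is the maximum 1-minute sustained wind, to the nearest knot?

ΔP = 1010 − 913 = 97 hPa.
97^0.646 ≈ 19.207.
V ≈ 6.97 × 19.207 ≈ 133.9 kt.

134 kt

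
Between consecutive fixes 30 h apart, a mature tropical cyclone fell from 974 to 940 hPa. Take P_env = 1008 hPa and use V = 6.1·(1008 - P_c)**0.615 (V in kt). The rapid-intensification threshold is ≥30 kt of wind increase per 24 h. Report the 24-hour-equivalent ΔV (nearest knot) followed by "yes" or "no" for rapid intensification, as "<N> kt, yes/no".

V₁: ΔP = 34, V ≈ 6.1 × 34^0.615 ≈ 53.36 kt.
V₂: ΔP = 68, V ≈ 6.1 × 68^0.615 ≈ 81.72 kt.
ΔV over 30 h = 28.36 kt → 24 h equivalent = 28.36 × 24/30 ≈ 22.69 kt.
23 kt < 30 kt ⇒ not rapid intensification.

23 kt, no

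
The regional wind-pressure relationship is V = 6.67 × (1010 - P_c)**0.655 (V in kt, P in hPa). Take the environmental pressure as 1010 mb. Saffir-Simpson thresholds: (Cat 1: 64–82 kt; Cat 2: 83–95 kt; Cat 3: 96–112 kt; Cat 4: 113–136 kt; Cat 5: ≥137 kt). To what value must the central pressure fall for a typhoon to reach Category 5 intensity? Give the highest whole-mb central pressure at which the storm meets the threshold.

909 mb

Category 5 begins at V = 137 kt.
Required ΔP = (137/6.67)^(1/0.655) = 20.540^1.527 ≈ 100.92 mb.
P_c ≤ 1010 − 100.92 = 909.08, so the highest integer P_c is 909 mb.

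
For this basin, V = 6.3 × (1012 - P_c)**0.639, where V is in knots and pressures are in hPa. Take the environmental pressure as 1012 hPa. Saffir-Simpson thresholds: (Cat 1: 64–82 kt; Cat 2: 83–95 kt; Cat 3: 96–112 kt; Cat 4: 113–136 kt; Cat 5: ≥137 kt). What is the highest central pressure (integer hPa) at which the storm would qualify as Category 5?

Category 5 begins at V = 137 kt.
Required ΔP = (137/6.3)^(1/0.639) = 21.746^1.565 ≈ 123.86 hPa.
P_c ≤ 1012 − 123.86 = 888.14, so the highest integer P_c is 888 hPa.

888 hPa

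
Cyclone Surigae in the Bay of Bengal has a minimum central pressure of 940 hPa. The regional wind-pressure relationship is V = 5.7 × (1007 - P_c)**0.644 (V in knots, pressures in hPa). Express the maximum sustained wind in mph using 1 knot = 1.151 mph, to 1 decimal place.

98.4 mph

ΔP = 1007 − 940 = 67 hPa.
V ≈ 5.7 × 67^0.644 = 5.7 × 14.997 ≈ 85.480 kt.
85.480 × 1.151 ≈ 98.39 mph → 98.4 mph.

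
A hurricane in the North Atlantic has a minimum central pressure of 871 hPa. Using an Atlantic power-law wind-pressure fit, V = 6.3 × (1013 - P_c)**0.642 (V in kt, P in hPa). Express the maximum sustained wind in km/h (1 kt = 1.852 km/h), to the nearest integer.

ΔP = 1013 − 871 = 142 hPa.
V ≈ 6.3 × 142^0.642 = 6.3 × 24.086 ≈ 151.743 kt.
151.743 × 1.852 ≈ 281.03 km/h → 281 km/h.

281 km/h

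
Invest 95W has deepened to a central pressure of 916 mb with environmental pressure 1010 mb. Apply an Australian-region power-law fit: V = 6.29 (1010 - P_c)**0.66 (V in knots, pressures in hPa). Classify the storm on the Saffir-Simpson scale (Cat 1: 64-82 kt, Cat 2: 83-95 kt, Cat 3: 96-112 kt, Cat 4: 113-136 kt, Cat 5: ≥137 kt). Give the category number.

ΔP = 1010 − 916 = 94 mb.
V ≈ 6.29 × 94^0.66 = 6.29 × 20.06 ≈ 126 kt.
126 kt falls in the Category 4 band.

4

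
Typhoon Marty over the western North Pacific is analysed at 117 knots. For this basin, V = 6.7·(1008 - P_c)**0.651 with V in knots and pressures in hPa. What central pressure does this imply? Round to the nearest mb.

ΔP = (V / 6.7)^(1/0.651) = (117/6.7)^1.536.
117/6.7 = 17.463; 17.463^1.536 ≈ 80.91 mb.
P_c = 1008 − 80.91 = 927.09 ≈ 927 mb.

927 mb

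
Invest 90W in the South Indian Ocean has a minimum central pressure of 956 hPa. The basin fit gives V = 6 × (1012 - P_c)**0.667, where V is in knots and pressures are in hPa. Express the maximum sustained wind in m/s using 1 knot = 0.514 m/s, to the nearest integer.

ΔP = 1012 − 956 = 56 hPa.
V ≈ 6 × 56^0.667 = 6 × 14.657 ≈ 87.941 kt.
87.941 × 0.514 ≈ 45.20 m/s → 45 m/s.

45 m/s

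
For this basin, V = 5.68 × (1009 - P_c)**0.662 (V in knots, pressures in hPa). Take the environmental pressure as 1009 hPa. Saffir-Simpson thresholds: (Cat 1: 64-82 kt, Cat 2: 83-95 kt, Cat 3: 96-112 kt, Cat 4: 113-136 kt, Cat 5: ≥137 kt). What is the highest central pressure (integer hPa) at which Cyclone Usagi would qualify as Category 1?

970 hPa

Category 1 begins at V = 64 kt.
Required ΔP = (64/5.68)^(1/0.662) = 11.268^1.511 ≈ 38.80 hPa.
P_c ≤ 1009 − 38.80 = 970.20, so the highest integer P_c is 970 hPa.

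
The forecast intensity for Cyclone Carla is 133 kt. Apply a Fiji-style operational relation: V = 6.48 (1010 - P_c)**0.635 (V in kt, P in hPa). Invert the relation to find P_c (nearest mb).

893 mb

ΔP = (V / 6.48)^(1/0.635) = (133/6.48)^1.575.
133/6.48 = 20.525; 20.525^1.575 ≈ 116.57 mb.
P_c = 1010 − 116.57 = 893.43 ≈ 893 mb.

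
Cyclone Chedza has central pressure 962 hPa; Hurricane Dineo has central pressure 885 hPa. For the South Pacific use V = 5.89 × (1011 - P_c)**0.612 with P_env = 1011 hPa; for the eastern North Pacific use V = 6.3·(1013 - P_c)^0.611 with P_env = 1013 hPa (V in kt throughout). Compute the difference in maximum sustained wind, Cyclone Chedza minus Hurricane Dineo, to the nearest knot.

Cyclone Chedza: ΔP = 49; V ≈ 5.89 × 49^0.612 ≈ 63.76 kt.
Hurricane Dineo: ΔP = 128; V ≈ 6.3 × 128^0.611 ≈ 122.14 kt.
Difference ≈ 63.76 − 122.14 = -58.38 → -58 kt.

-58 kt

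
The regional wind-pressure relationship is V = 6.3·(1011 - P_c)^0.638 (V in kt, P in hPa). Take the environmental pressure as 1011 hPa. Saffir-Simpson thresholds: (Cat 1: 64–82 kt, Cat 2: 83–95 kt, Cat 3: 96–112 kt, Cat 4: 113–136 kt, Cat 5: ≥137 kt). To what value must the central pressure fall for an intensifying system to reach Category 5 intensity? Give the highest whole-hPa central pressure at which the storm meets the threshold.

886 hPa

Category 5 begins at V = 137 kt.
Required ΔP = (137/6.3)^(1/0.638) = 21.746^1.567 ≈ 124.80 hPa.
P_c ≤ 1011 − 124.80 = 886.20, so the highest integer P_c is 886 hPa.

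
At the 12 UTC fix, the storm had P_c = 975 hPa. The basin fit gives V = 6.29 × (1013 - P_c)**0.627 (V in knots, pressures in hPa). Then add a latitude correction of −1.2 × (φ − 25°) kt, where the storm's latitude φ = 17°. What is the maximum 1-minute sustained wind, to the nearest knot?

71 kt

ΔP = 1013 − 975 = 38 hPa.
38^0.627 ≈ 9.784.
V ≈ 6.29 × 9.784 ≈ 61.5 kt.
Latitude correction: −1.2 × (17 − 25) = 9.6 kt.
Corrected V ≈ 71.1 kt → 71 kt.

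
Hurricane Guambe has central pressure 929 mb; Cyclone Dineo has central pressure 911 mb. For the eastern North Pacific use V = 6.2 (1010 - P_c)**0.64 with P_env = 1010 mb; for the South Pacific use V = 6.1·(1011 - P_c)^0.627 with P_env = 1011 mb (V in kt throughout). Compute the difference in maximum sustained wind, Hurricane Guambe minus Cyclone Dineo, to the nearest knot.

-6 kt

Hurricane Guambe: ΔP = 81; V ≈ 6.2 × 81^0.64 ≈ 103.23 kt.
Cyclone Dineo: ΔP = 100; V ≈ 6.1 × 100^0.627 ≈ 109.48 kt.
Difference ≈ 103.23 − 109.48 = -6.25 → -6 kt.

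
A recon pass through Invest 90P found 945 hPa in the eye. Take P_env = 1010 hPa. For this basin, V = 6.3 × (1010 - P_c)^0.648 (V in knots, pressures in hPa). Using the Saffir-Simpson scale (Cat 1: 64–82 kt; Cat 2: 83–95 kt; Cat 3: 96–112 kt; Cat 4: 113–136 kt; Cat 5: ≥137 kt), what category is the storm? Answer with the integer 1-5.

ΔP = 1010 − 945 = 65 hPa.
V ≈ 6.3 × 65^0.648 = 6.3 × 14.95 ≈ 94 kt.
94 kt falls in the Category 2 band.

2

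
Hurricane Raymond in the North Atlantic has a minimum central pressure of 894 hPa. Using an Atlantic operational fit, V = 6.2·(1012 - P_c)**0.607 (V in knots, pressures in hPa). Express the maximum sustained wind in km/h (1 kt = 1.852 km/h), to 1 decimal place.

207.8 km/h

ΔP = 1012 − 894 = 118 hPa.
V ≈ 6.2 × 118^0.607 = 6.2 × 18.098 ≈ 112.208 kt.
112.208 × 1.852 ≈ 207.81 km/h → 207.8 km/h.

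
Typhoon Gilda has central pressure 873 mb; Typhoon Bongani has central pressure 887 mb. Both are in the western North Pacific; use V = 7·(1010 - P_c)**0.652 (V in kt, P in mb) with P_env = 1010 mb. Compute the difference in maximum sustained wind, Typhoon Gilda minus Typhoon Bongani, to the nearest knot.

12 kt

Typhoon Gilda: ΔP = 137; V ≈ 7 × 137^0.652 ≈ 173.08 kt.
Typhoon Bongani: ΔP = 123; V ≈ 7 × 123^0.652 ≈ 161.33 kt.
Difference ≈ 173.08 − 161.33 = 11.75 → 12 kt.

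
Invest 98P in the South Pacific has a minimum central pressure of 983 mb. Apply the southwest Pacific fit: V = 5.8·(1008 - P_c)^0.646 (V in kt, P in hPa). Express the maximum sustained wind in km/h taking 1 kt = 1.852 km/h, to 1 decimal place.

85.9 km/h

ΔP = 1008 − 983 = 25 mb.
V ≈ 5.8 × 25^0.646 = 5.8 × 8.000 ≈ 46.398 kt.
46.398 × 1.852 ≈ 85.93 km/h → 85.9 km/h.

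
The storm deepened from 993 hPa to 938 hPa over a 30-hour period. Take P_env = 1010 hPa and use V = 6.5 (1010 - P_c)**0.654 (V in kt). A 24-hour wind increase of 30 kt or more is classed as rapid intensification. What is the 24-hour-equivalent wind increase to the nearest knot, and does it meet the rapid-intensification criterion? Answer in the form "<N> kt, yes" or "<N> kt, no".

52 kt, yes

V₁: ΔP = 17, V ≈ 6.5 × 17^0.654 ≈ 41.46 kt.
V₂: ΔP = 72, V ≈ 6.5 × 72^0.654 ≈ 106.56 kt.
ΔV over 30 h = 65.10 kt → 24 h equivalent = 65.10 × 24/30 ≈ 52.08 kt.
52 kt ≥ 30 kt ⇒ rapid intensification.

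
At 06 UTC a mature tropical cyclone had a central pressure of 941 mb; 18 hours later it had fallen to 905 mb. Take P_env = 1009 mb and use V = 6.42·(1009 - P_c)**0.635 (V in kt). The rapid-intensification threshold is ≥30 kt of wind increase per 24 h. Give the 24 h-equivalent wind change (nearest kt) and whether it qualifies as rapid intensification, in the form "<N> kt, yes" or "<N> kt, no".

39 kt, yes

V₁: ΔP = 68, V ≈ 6.42 × 68^0.635 ≈ 93.58 kt.
V₂: ΔP = 104, V ≈ 6.42 × 104^0.635 ≈ 122.56 kt.
ΔV over 18 h = 28.98 kt → 24 h equivalent = 28.98 × 24/18 ≈ 38.64 kt.
39 kt ≥ 30 kt ⇒ rapid intensification.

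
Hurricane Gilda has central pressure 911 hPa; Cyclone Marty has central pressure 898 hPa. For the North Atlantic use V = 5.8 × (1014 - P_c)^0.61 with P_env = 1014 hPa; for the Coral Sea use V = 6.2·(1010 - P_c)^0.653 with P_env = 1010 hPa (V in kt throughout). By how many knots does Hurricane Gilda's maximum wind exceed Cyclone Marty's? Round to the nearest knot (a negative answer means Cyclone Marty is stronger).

-37 kt

Hurricane Gilda: ΔP = 103; V ≈ 5.8 × 103^0.61 ≈ 98.01 kt.
Cyclone Marty: ΔP = 112; V ≈ 6.2 × 112^0.653 ≈ 135.06 kt.
Difference ≈ 98.01 − 135.06 = -37.05 → -37 kt.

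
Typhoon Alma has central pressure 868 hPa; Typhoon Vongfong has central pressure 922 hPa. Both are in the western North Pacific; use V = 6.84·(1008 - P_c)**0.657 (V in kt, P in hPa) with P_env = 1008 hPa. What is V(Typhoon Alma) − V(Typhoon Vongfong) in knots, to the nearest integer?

48 kt

Typhoon Alma: ΔP = 140; V ≈ 6.84 × 140^0.657 ≈ 175.82 kt.
Typhoon Vongfong: ΔP = 86; V ≈ 6.84 × 86^0.657 ≈ 127.65 kt.
Difference ≈ 175.82 − 127.65 = 48.17 → 48 kt.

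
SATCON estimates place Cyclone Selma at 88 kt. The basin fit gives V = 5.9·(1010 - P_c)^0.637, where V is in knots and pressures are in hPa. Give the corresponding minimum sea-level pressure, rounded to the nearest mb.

940 mb

ΔP = (V / 5.9)^(1/0.637) = (88/5.9)^1.570.
88/5.9 = 14.915; 14.915^1.570 ≈ 69.57 mb.
P_c = 1010 − 69.57 = 940.43 ≈ 940 mb.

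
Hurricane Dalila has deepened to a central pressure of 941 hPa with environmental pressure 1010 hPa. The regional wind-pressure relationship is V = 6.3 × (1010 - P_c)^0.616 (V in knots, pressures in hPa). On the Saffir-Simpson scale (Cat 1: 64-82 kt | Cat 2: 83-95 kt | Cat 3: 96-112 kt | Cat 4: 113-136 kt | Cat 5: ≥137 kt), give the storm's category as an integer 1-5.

2

ΔP = 1010 − 941 = 69 hPa.
V ≈ 6.3 × 69^0.616 = 6.3 × 13.57 ≈ 86 kt.
86 kt falls in the Category 2 band.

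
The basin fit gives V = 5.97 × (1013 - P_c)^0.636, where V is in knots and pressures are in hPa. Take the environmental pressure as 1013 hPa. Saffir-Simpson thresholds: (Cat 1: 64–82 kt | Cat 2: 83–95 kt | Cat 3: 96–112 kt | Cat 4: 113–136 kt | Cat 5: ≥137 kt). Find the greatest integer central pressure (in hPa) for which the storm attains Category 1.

Category 1 begins at V = 64 kt.
Required ΔP = (64/5.97)^(1/0.636) = 10.720^1.572 ≈ 41.67 hPa.
P_c ≤ 1013 − 41.67 = 971.33, so the highest integer P_c is 971 hPa.

971 hPa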